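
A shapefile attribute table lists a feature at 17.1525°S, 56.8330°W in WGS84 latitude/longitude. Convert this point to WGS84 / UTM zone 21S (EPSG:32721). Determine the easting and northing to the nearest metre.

Zone 21 central meridian λ₀ = 6×21 − 183 = -57°; Δλ = +0.1670°.
Transverse Mercator on WGS84 with k₀ = 0.9996 gives E = 517761.602 m, N = 8103566.893 m.

E 517762 m, N 8103567 m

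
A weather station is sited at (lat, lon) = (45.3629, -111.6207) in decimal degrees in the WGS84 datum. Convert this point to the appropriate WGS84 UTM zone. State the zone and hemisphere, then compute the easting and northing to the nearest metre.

Zone 12N: E 451389 m, N 5023453 m

Longitude -111.6207° lies in the 6° band [-114°, -108°), giving zone 12; latitude is north of the equator, so 12N.
Zone 12 central meridian λ₀ = 6×12 − 183 = -111°; Δλ = -0.6207°.
Transverse Mercator on WGS84 with k₀ = 0.9996 gives E = 451389.155 m, N = 5023452.642 m.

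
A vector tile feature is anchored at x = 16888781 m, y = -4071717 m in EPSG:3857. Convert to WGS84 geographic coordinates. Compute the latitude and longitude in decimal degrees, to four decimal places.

lat -34.3190°, lon 151.7145°

R = 6378137 m. λ = x/R = 151.71450102°.
φ = 2·arctan(exp(y/R)) − 90° = 2·arctan(0.52814) − 90° = -34.31900159°.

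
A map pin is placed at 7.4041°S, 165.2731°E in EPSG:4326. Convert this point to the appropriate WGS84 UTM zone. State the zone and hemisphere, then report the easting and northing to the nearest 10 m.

Longitude 165.2731° lies in the 6° band [162°, 168°), giving zone 58; latitude is south of the equator, so 58S.
Zone 58 central meridian λ₀ = 6×58 − 183 = 165°; Δλ = +0.2731°.
Transverse Mercator on WGS84 with k₀ = 0.9996 gives E = 530137.592 m, N = 9181569.635 m.

Zone 58S: E 530140 m, N 9181570 m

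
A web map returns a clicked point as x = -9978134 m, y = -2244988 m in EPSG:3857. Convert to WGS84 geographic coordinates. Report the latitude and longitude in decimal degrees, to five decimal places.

R = 6378137 m. λ = x/R = -89.63510279°.
φ = 2·arctan(exp(y/R)) − 90° = 2·arctan(0.70329) − 90° = -19.76310097°.

lat -19.76310°, lon -89.63510°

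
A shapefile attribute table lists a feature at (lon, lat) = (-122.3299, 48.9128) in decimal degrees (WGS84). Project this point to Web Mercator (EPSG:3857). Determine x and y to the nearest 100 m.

x -13617700 m, y 6260100 m

Web Mercator is spherical with R = a = 6378137 m.
x = R·λ = 6378137 × -2.135059529 = -13617702.177 m.
y = R·ln tan(π/4 + φ/2) = 6378137 × 0.981490098 = 6260078.310 m.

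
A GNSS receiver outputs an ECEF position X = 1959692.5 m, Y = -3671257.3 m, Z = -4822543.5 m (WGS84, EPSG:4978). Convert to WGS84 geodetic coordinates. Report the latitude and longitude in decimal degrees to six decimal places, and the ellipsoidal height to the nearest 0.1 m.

λ = atan2(Y, X) = -61.90699965°; p = √(X²+Y²) = 4161553.2 m.
Bowring's method on WGS84 (a = 6378137 m, b = 6356752.314 m) gives φ = -49.39799982°, h = 4032.775 m.

lat -49.398000°, lon -61.907000°, h 4032.8 m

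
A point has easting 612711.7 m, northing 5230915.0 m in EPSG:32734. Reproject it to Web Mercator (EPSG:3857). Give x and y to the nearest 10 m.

x 2491810 m, y -5322040 m

Unproject from UTM 34S (λ₀ = 21°) → φ = -43.06610022°, λ = 22.38429945°.
Web Mercator (R = 6378137 m): x = 2491808.816 m, y = -5322038.392 m.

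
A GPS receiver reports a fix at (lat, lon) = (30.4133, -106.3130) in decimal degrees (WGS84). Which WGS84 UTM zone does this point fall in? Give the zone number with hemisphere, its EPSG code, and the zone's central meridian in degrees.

Zone 13N (EPSG:32613), central meridian -105°

UTM zone = ⌊(λ + 180)/6⌋ + 1; -106.3130° ∈ [-108°, -102°) → zone 13.
Hemisphere: N (φ ≥ 0).
Central meridian λ₀ = 6×13 − 183 = -105°.
EPSG code: 32613.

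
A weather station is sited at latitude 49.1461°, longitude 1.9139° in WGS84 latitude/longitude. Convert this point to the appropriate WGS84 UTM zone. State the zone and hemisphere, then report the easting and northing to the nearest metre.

Zone 31N: E 420793 m, N 5444265 m

Longitude 1.9139° lies in the 6° band [0°, 6°), giving zone 31; latitude is north of the equator, so 31N.
Zone 31 central meridian λ₀ = 6×31 − 183 = 3°; Δλ = -1.0861°.
Transverse Mercator on WGS84 with k₀ = 0.9996 gives E = 420793.195 m, N = 5444265.095 m.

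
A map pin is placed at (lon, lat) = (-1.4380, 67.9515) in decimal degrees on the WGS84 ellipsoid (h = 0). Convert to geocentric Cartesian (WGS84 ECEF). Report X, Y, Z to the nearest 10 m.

X 2400460 m, Y -60260 m, Z 5889060 m

WGS84: a = 6378137 m, e² = 0.006694380; N(φ) = a/√(1−e²sin²φ) = 6396556.875 m.
X = (N+h)·cosφ·cosλ = 2400455.616 m; Y = (N+h)·cosφ·sinλ = -60258.891 m; Z = (N(1−e²)+h)·sinφ = 5889064.464 m.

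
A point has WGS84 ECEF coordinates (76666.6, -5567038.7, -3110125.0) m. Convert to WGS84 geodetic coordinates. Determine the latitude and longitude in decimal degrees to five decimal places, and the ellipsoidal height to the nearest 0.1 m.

λ = atan2(Y, X) = -89.21099975°; p = √(X²+Y²) = 5567566.6 m.
Bowring's method on WGS84 (a = 6378137 m, b = 6356752.314 m) gives φ = -29.35239974°, h = 4324.989 m.

lat -29.35240°, lon -89.21100°, h 4325.0 m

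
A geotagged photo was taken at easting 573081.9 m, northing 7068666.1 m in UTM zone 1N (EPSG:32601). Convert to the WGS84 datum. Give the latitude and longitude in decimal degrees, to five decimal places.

Zone 1N: λ₀ = -177°, k₀ = 0.9996, false easting 500000 m.
Meridian distance M = (N − FN)/k₀ = 7071494.7 m.
Inverse transverse Mercator on WGS84 gives φ = 63.73800031°, λ = -175.51959917°.

lat 63.73800°, lon -175.51960°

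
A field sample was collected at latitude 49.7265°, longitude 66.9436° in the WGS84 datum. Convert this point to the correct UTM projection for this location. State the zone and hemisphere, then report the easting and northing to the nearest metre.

Zone 42N: E 351795 m, N 5510252 m

Longitude 66.9436° lies in the 6° band [66°, 72°), giving zone 42; latitude is north of the equator, so 42N.
Zone 42 central meridian λ₀ = 6×42 − 183 = 69°; Δλ = -2.0564°.
Transverse Mercator on WGS84 with k₀ = 0.9996 gives E = 351794.652 m, N = 5510252.045 m.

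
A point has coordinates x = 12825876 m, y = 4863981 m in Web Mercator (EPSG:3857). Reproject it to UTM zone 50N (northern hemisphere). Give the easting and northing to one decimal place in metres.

E 347752.7 m, N 4427781.8 m

Web Mercator inverse (R = 6378137 m) → φ = 39.98650213°, λ = 115.21680443°.
UTM 50N forward: E = 347752.663 m, N = 4427781.803 m.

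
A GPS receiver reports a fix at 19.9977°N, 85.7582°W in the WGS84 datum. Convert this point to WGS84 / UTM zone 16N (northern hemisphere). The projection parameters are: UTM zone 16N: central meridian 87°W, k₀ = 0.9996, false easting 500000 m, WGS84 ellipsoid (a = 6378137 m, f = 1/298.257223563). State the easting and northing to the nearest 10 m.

E 629910 m, N 2211710 m

Zone 16 central meridian λ₀ = 6×16 − 183 = -87°; Δλ = +1.2418°.
Transverse Mercator on WGS84 with k₀ = 0.9996 gives E = 629908.503 m, N = 2211708.281 m.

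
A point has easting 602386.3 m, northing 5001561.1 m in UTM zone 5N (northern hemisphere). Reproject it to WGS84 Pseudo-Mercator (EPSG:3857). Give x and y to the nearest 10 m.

x -16886870 m, y 5646760 m

Unproject from UTM 5N (λ₀ = -153°) → φ = 45.16009969°, λ = -151.69730021°.
Web Mercator (R = 6378137 m): x = -16886866.214 m, y = 5646761.218 m.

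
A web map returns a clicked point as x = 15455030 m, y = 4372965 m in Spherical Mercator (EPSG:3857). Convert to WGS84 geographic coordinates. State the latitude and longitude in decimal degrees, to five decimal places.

lat 36.52400°, lon 138.83490°

R = 6378137 m. λ = x/R = 138.83489666°.
φ = 2·arctan(exp(y/R)) − 90° = 2·arctan(1.98500) − 90° = 36.52400298°.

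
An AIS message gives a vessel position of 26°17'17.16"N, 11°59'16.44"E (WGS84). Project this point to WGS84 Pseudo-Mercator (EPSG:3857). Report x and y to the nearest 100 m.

Web Mercator is spherical with R = a = 6378137 m.
x = R·λ = 6378137 × 0.209228325 = 1334486.924 m.
y = R·ln tan(π/4 + φ/2) = 6378137 × 0.475814072 = 3034807.339 m.

x 1334500 m, y 3034800 m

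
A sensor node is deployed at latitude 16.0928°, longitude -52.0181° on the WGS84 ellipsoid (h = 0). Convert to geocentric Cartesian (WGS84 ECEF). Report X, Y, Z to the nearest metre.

X 3772343 m, Y -4831524 m, Z 1756597 m

WGS84: a = 6378137 m, e² = 0.006694380; N(φ) = a/√(1−e²sin²φ) = 6379778.002 m.
X = (N+h)·cosφ·cosλ = 3772343.279 m; Y = (N+h)·cosφ·sinλ = -4831524.490 m; Z = (N(1−e²)+h)·sinφ = 1756597.068 m.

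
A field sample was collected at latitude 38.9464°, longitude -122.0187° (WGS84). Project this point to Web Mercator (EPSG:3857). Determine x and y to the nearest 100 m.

Web Mercator is spherical with R = a = 6378137 m.
x = R·λ = 6378137 × -2.129628064 = -13583059.551 m.
y = R·ln tan(π/4 + φ/2) = 6378137 × 0.739086780 = 4713996.738 m.

x -13583100 m, y 4714000 m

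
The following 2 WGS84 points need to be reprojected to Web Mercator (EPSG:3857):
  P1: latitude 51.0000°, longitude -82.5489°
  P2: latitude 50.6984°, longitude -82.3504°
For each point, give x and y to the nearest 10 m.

P1: x -9189300 m, y 6621290 m; P2: x -9167200 m, y 6568120 m

Web Mercator: x = R·λ, y = R·ln tan(π/4+φ/2), R = 6378137 m.
P1 (51.0000°, -82.5489°) → (-9189301.514, 6621293.723) m.
P2 (50.6984°, -82.3504°) → (-9167204.595, 6568116.579) m.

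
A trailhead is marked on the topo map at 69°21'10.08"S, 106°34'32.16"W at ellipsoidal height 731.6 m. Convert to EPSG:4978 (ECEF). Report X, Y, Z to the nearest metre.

WGS84: a = 6378137 m, e² = 0.006694380; N(φ) = a/√(1−e²sin²φ) = 6396914.008 m.
X = (N+h)·cosφ·cosλ = -643561.039 m; Y = (N+h)·cosφ·sinλ = -2162145.318 m; Z = (N(1−e²)+h)·sinφ = -5946648.016 m.

X -643561 m, Y -2162145 m, Z -5946648 m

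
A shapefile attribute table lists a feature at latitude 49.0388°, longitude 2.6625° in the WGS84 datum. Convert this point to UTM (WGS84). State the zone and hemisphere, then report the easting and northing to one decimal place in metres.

Longitude 2.6625° lies in the 6° band [0°, 6°), giving zone 31; latitude is north of the equator, so 31N.
Zone 31 central meridian λ₀ = 6×31 − 183 = 3°; Δλ = -0.3375°.
Transverse Mercator on WGS84 with k₀ = 0.9996 gives E = 475333.598 m, N = 5431823.869 m.

Zone 31N: E 475333.6 m, N 5431823.9 m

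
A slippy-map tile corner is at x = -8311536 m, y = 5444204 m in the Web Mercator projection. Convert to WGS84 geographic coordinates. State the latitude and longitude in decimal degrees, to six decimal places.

R = 6378137 m. λ = x/R = -74.66379823°.
φ = 2·arctan(exp(y/R)) − 90° = 2·arctan(2.34802) − 90° = 43.86260143°.

lat 43.862601°, lon -74.663798°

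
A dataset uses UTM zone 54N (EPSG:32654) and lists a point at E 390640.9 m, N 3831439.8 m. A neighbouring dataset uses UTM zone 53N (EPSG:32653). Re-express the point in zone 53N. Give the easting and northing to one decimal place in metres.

E 940863.9 m, N 3841314.5 m

UTM 54N → geographic: φ = 34.61900040°, λ = 139.80709966°.
UTM 53N (λ₀ = 135°) forward: E = 940863.907 m, N = 3841314.503 m.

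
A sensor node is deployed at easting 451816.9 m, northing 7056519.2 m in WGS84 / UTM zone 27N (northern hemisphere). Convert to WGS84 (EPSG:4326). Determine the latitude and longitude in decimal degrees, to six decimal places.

Zone 27N: λ₀ = -21°, k₀ = 0.9996, false easting 500000 m.
Meridian distance M = (N − FN)/k₀ = 7059342.9 m.
Inverse transverse Mercator on WGS84 gives φ = 63.63330032°, λ = -21.97239974°.

lat 63.633300°, lon -21.972400°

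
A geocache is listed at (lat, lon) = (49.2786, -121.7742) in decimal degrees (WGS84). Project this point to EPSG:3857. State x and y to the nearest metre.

Web Mercator is spherical with R = a = 6378137 m.
x = R·λ = 6378137 × -2.125360734 = -13555841.936 m.
y = R·ln tan(π/4 + φ/2) = 6378137 × 0.991240370 = 6322266.881 m.

x -13555842 m, y 6322267 m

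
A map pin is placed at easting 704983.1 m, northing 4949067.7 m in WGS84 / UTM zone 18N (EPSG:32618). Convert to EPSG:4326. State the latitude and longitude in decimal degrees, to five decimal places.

lat 44.66570°, lon -72.41420°

Zone 18N: λ₀ = -75°, k₀ = 0.9996, false easting 500000 m.
Meridian distance M = (N − FN)/k₀ = 4951048.1 m.
Inverse transverse Mercator on WGS84 gives φ = 44.66569989°, λ = -72.41420018°.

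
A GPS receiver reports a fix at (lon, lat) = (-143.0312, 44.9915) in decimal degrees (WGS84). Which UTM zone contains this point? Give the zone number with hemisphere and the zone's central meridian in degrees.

UTM zone = ⌊(λ + 180)/6⌋ + 1; -143.0312° ∈ [-144°, -138°) → zone 7.
Hemisphere: N (φ ≥ 0).
Central meridian λ₀ = 6×7 − 183 = -141°.

Zone 7N, central meridian -141°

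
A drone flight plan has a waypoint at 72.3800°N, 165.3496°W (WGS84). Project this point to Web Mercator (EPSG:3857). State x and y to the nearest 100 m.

x -18406600 m, y 11891500 m

Web Mercator is spherical with R = a = 6378137 m.
x = R·λ = 6378137 × -2.885894937 = -18406633.275 m.
y = R·ln tan(π/4 + φ/2) = 6378137 × 1.864414684 = 11891492.279 m.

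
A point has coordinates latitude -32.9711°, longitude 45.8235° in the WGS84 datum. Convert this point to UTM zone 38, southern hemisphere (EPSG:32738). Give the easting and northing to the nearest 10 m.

E 576950 m, N 6351620 m

Zone 38 central meridian λ₀ = 6×38 − 183 = 45°; Δλ = +0.8235°.
Transverse Mercator on WGS84 with k₀ = 0.9996 gives E = 576954.098 m, N = 6351615.929 m.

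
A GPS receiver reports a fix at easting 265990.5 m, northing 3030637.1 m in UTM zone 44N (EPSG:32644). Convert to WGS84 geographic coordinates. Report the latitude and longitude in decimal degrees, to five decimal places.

Zone 44N: λ₀ = 81°, k₀ = 0.9996, false easting 500000 m.
Meridian distance M = (N − FN)/k₀ = 3031849.8 m.
Inverse transverse Mercator on WGS84 gives φ = 27.37900021°, λ = 78.63379973°.

lat 27.37900°, lon 78.63380°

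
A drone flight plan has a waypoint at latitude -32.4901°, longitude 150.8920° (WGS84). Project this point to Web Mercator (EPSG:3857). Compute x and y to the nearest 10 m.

Web Mercator is spherical with R = a = 6378137 m.
x = R·λ = 6378137 × 2.633562215 = 16797220.605 m.
y = R·ln tan(π/4 + φ/2) = 6378137 × -0.600146595 = -3827817.205 m.

x 16797220 m, y -3827820 m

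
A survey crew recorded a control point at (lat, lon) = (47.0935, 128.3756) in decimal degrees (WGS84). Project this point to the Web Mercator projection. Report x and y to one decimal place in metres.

Web Mercator is spherical with R = a = 6378137 m.
x = R·λ = 6378137 × 2.240576899 = 14290706.422 m.
y = R·ln tan(π/4 + φ/2) = 6378137 × 0.934026508 = 5957349.028 m.

x 14290706.4 m, y 5957349.0 m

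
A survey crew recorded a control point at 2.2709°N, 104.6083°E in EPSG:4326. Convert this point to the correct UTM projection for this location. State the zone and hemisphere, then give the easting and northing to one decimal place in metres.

Zone 48N: E 456447.3 m, N 251009.9 m

Longitude 104.6083° lies in the 6° band [102°, 108°), giving zone 48; latitude is north of the equator, so 48N.
Zone 48 central meridian λ₀ = 6×48 − 183 = 105°; Δλ = -0.3917°.
Transverse Mercator on WGS84 with k₀ = 0.9996 gives E = 456447.258 m, N = 251009.900 m.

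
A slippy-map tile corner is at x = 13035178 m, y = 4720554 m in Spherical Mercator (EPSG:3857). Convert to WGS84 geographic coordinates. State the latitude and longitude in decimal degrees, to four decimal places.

R = 6378137 m. λ = x/R = 117.09699629°.
φ = 2·arctan(exp(y/R)) − 90° = 2·arctan(2.09618) − 90° = 38.99219755°.

lat 38.9922°, lon 117.0970°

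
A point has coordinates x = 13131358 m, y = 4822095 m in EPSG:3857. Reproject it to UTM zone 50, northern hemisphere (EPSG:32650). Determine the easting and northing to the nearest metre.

Web Mercator inverse (R = 6378137 m) → φ = 39.69759894°, λ = 117.96099593°.
UTM 50N forward: E = 582391.749 m, N = 4394635.900 m.

E 582392 m, N 4394636 m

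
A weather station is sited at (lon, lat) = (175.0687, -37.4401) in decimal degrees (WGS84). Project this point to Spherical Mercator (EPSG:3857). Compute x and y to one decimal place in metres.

Web Mercator is spherical with R = a = 6378137 m.
x = R·λ = 6378137 × 3.055525232 = 19488558.538 m.
y = R·ln tan(π/4 + φ/2) = 6378137 × -0.705633931 = -4500629.884 m.

x 19488558.5 m, y -4500629.9 m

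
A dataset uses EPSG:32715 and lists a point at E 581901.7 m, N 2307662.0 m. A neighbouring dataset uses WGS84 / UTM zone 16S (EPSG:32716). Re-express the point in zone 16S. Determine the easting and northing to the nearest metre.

E 345621 m, N 2304108 m

UTM 15S → geographic: φ = -69.32809957°, λ = -90.92079964°.
UTM 16S (λ₀ = -87°) forward: E = 345621.012 m, N = 2304108.099 m.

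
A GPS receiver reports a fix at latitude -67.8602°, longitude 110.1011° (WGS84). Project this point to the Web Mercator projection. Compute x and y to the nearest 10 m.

Web Mercator is spherical with R = a = 6378137 m.
x = R·λ = 6378137 × 1.921626705 = 12256398.388 m.
y = R·ln tan(π/4 + φ/2) = 6378137 × -1.631444844 = -10405578.726 m.

x 12256400 m, y -10405580 m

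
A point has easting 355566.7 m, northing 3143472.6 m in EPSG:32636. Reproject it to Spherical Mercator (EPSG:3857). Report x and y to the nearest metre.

x 3509403 m, y 3300726 m

Unproject from UTM 36N (λ₀ = 33°) → φ = 28.40969964°, λ = 31.52550024°.
Web Mercator (R = 6378137 m): x = 3509402.634 m, y = 3300726.428 m.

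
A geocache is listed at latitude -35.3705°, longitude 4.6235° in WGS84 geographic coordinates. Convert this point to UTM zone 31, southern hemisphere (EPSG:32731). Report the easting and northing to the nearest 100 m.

E 647500 m, N 6084700 m

Zone 31 central meridian λ₀ = 6×31 − 183 = 3°; Δλ = +1.6235°.
Transverse Mercator on WGS84 with k₀ = 0.9996 gives E = 647482.760 m, N = 6084658.919 m.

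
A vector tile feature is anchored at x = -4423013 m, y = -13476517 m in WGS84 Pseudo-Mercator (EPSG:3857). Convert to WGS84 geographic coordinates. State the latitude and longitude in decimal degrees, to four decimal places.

R = 6378137 m. λ = x/R = -39.73260180°.
φ = 2·arctan(exp(y/R)) − 90° = 2·arctan(0.12088) − 90° = -76.21460073°.

lat -76.2146°, lon -39.7326°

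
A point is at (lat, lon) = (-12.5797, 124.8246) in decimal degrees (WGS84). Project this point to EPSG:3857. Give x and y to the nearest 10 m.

Web Mercator is spherical with R = a = 6378137 m.
x = R·λ = 6378137 × 2.178600257 = 13895410.910 m.
y = R·ln tan(π/4 + φ/2) = 6378137 × -0.221342716 = -1411754.170 m.

x 13895410 m, y -1411750 m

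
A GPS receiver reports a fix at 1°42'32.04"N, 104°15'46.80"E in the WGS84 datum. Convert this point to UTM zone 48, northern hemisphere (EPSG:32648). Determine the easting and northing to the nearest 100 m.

Zone 48 central meridian λ₀ = 6×48 − 183 = 105°; Δλ = -0.7370°.
Transverse Mercator on WGS84 with k₀ = 0.9996 gives E = 418024.311 m, N = 188901.082 m.

E 418000 m, N 188900 m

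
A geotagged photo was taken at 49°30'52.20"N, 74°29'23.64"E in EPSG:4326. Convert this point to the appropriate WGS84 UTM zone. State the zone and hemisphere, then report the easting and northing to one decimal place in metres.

Zone 43N: E 463075.9 m, N 5484777.9 m

Longitude 74.4899° lies in the 6° band [72°, 78°), giving zone 43; latitude is north of the equator, so 43N.
Zone 43 central meridian λ₀ = 6×43 − 183 = 75°; Δλ = -0.5101°.
Transverse Mercator on WGS84 with k₀ = 0.9996 gives E = 463075.883 m, N = 5484777.879 m.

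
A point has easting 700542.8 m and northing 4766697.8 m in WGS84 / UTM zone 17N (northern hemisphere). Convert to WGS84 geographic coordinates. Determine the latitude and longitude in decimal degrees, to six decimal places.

lat 43.026500°, lon -78.538600°

Zone 17N: λ₀ = -81°, k₀ = 0.9996, false easting 500000 m.
Meridian distance M = (N − FN)/k₀ = 4768605.2 m.
Inverse transverse Mercator on WGS84 gives φ = 43.02650030°, λ = -78.53859955°.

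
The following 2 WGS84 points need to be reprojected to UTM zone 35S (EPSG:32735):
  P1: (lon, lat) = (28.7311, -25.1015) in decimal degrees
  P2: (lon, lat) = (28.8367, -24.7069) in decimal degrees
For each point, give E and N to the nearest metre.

UTM zone 35S: λ₀ = 27°, k₀ = 0.9996.
P1 (-25.1015°, 28.7311°) → (674558.137, 7222694.323) m.
P2 (-24.7069°, 28.8367°) → (685798.973, 7266261.129) m.

P1: E 674558 m, N 7222694 m; P2: E 685799 m, N 7266261 m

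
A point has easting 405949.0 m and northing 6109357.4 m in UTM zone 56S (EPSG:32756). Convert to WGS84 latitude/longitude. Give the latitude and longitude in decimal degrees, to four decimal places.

lat -35.1543°, lon 151.9674°

Zone 56S: λ₀ = 153°, k₀ = 0.9996, false easting 500000 m, false northing 10000000 m.
Meridian distance M = (N − FN)/k₀ = -3892199.5 m.
Inverse transverse Mercator on WGS84 gives φ = -35.15430023°, λ = 151.96739961°.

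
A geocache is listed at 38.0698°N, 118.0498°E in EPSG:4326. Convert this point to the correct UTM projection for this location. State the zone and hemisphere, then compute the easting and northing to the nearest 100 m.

Zone 50N: E 592100 m, N 4214100 m

Longitude 118.0498° lies in the 6° band [114°, 120°), giving zone 50; latitude is north of the equator, so 50N.
Zone 50 central meridian λ₀ = 6×50 − 183 = 117°; Δλ = +1.0498°.
Transverse Mercator on WGS84 with k₀ = 0.9996 gives E = 592083.453 m, N = 4214079.734 m.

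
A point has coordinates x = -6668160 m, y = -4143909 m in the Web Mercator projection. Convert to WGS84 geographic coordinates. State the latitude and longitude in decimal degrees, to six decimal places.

R = 6378137 m. λ = x/R = -59.90110045°.
φ = 2·arctan(exp(y/R)) − 90° = 2·arctan(0.52220) − 90° = -34.85290172°.

lat -34.852902°, lon -59.901100°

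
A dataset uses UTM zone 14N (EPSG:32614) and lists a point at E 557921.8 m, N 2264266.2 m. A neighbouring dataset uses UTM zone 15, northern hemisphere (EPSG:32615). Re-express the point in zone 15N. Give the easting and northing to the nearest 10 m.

E -68450 m, N 2273640 m

UTM 14N → geographic: φ = 20.47610029°, λ = -98.44459966°.
UTM 15N (λ₀ = -93°) forward: E = -68452.284 m, N = 2273636.067 m.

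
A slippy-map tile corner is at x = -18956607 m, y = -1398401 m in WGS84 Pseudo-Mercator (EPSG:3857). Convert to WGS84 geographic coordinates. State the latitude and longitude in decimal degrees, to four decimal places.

R = 6378137 m. λ = x/R = -170.29009803°.
φ = 2·arctan(exp(y/R)) − 90° = 2·arctan(0.80312) − 90° = -12.46259943°.

lat -12.4626°, lon -170.2901°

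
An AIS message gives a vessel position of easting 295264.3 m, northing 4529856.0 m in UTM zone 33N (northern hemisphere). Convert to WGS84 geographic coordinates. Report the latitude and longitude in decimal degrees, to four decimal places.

Zone 33N: λ₀ = 15°, k₀ = 0.9996, false easting 500000 m.
Meridian distance M = (N − FN)/k₀ = 4531668.7 m.
Inverse transverse Mercator on WGS84 gives φ = 40.89419975°, λ = 12.56960056°.

lat 40.8942°, lon 12.5696°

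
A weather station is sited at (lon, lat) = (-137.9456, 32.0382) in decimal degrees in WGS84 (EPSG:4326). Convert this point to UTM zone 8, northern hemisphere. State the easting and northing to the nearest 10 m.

E 221830 m, N 3548470 m

Zone 8 central meridian λ₀ = 6×8 − 183 = -135°; Δλ = -2.9456°.
Transverse Mercator on WGS84 with k₀ = 0.9996 gives E = 221833.784 m, N = 3548465.080 m.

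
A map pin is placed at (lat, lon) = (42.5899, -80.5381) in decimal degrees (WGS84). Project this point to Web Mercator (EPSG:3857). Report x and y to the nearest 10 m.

x -8965460 m, y 5249760 m

Web Mercator is spherical with R = a = 6378137 m.
x = R·λ = 6378137 × -1.405655018 = -8965460.281 m.
y = R·ln tan(π/4 + φ/2) = 6378137 × 0.823086320 = 5249757.312 m.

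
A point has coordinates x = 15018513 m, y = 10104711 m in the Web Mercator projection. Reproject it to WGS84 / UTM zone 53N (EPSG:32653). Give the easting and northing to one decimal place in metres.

E 496204.7 m, N 7411216.8 m

Web Mercator inverse (R = 6378137 m) → φ = 66.81910046°, λ = 134.91359773°.
UTM 53N forward: E = 496204.678 m, N = 7411216.792 m.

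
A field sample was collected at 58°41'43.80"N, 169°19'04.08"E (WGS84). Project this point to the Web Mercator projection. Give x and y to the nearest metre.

Web Mercator is spherical with R = a = 6378137 m.
x = R·λ = 6378137 × 2.955153092 = 18848371.278 m.
y = R·ln tan(π/4 + φ/2) = 6378137 × 1.272293430 = 8114861.799 m.

x 18848371 m, y 8114862 m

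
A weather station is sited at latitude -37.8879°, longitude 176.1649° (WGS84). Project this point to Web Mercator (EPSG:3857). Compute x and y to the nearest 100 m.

Web Mercator is spherical with R = a = 6378137 m.
x = R·λ = 6378137 × 3.074657531 = 19610586.964 m.
y = R·ln tan(π/4 + φ/2) = 6378137 × -0.715507040 = -4563601.924 m.

x 19610600 m, y -4563600 m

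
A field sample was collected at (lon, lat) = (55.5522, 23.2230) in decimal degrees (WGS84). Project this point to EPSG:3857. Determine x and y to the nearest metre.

Web Mercator is spherical with R = a = 6378137 m.
x = R·λ = 6378137 × 0.969568797 = 6184042.616 m.
y = R·ln tan(π/4 + φ/2) = 6378137 × 0.416894320 = 2659009.085 m.

x 6184043 m, y 2659009 m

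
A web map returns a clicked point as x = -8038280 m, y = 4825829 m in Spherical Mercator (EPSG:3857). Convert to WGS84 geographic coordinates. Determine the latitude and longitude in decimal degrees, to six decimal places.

R = 6378137 m. λ = x/R = -72.20909782°.
φ = 2·arctan(exp(y/R)) − 90° = 2·arctan(2.13106) − 90° = 39.72340306°.

lat 39.723403°, lon -72.209098°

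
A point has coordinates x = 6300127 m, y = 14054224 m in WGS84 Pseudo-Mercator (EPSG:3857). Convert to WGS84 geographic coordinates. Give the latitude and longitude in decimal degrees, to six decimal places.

lat 77.398300°, lon 56.595004°

R = 6378137 m. λ = x/R = 56.59500376°.
φ = 2·arctan(exp(y/R)) − 90° = 2·arctan(9.05666) − 90° = 77.39830040°.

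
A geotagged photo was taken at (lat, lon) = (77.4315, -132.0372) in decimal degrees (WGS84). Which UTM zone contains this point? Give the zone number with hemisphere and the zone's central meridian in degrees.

Zone 8N, central meridian -135°

UTM zone = ⌊(λ + 180)/6⌋ + 1; -132.0372° ∈ [-138°, -132°) → zone 8.
Hemisphere: N (φ ≥ 0).
Central meridian λ₀ = 6×8 − 183 = -135°.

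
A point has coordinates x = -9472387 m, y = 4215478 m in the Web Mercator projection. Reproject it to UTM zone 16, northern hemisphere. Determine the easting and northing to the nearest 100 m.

E 673300 m, N 3916700 m

Web Mercator inverse (R = 6378137 m) → φ = 35.37879671°, λ = -85.09190019°.
UTM 16N forward: E = 673321.704 m, N = 3916722.812 m.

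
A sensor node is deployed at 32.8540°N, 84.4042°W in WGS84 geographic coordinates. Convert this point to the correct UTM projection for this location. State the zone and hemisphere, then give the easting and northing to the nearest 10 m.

Zone 16N: E 742920 m, N 3638090 m

Longitude -84.4042° lies in the 6° band [-90°, -84°), giving zone 16; latitude is north of the equator, so 16N.
Zone 16 central meridian λ₀ = 6×16 − 183 = -87°; Δλ = +2.5958°.
Transverse Mercator on WGS84 with k₀ = 0.9996 gives E = 742921.862 m, N = 3638088.084 m.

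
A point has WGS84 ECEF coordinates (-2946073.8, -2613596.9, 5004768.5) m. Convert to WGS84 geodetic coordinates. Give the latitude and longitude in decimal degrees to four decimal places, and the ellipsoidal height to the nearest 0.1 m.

lat 51.9872°, lon -138.4223°, h 3607.3 m

λ = atan2(Y, X) = -138.42230041°; p = √(X²+Y²) = 3938304.2 m.
Bowring's method on WGS84 (a = 6378137 m, b = 6356752.314 m) gives φ = 51.98720033°, h = 3607.300 m.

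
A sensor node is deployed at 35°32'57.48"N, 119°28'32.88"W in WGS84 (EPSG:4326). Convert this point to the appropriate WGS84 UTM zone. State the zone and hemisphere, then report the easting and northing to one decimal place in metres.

Longitude -119.4758° lies in the 6° band [-120°, -114°), giving zone 11; latitude is north of the equator, so 11N.
Zone 11 central meridian λ₀ = 6×11 − 183 = -117°; Δλ = -2.4758°.
Transverse Mercator on WGS84 with k₀ = 0.9996 gives E = 275576.488 m, N = 3936781.232 m.

Zone 11N: E 275576.5 m, N 3936781.2 m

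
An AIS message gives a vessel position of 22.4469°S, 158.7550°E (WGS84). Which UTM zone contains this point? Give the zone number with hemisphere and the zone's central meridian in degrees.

UTM zone = ⌊(λ + 180)/6⌋ + 1; 158.7550° ∈ [156°, 162°) → zone 57.
Hemisphere: S (φ < 0).
Central meridian λ₀ = 6×57 − 183 = 159°.

Zone 57S, central meridian 159°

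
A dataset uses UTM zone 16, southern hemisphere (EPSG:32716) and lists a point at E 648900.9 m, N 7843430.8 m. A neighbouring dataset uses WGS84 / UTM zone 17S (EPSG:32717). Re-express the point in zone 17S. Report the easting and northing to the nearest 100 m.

E 18900 m, N 7837600 m

UTM 16S → geographic: φ = -19.49820037°, λ = -85.58110017°.
UTM 17S (λ₀ = -81°) forward: E = 18891.640 m, N = 7837616.907 m.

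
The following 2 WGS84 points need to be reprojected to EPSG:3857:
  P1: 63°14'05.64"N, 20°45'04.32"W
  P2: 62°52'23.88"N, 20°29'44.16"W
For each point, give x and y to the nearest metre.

Web Mercator: x = R·λ, y = R·ln tan(π/4+φ/2), R = 6378137 m.
P1 (63.2349°, -20.7512°) → (-2310013.017, 9158082.053) m.
P2 (62.8733°, -20.4956°) → (-2281559.756, 9069250.978) m.

P1: x -2310013 m, y 9158082 m; P2: x -2281560 m, y 9069251 m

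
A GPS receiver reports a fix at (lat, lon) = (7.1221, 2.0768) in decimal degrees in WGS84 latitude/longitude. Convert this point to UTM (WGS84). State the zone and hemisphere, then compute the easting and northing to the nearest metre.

Zone 31N: E 398054 m, N 787348 m

Longitude 2.0768° lies in the 6° band [0°, 6°), giving zone 31; latitude is north of the equator, so 31N.
Zone 31 central meridian λ₀ = 6×31 − 183 = 3°; Δλ = -0.9232°.
Transverse Mercator on WGS84 with k₀ = 0.9996 gives E = 398054.042 m, N = 787348.470 m.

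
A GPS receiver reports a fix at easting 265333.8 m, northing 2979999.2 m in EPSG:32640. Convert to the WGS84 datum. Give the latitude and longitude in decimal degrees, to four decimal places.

Zone 40N: λ₀ = 57°, k₀ = 0.9996, false easting 500000 m.
Meridian distance M = (N − FN)/k₀ = 2981191.7 m.
Inverse transverse Mercator on WGS84 gives φ = 26.92210023°, λ = 54.63680012°.

lat 26.9221°, lon 54.6368°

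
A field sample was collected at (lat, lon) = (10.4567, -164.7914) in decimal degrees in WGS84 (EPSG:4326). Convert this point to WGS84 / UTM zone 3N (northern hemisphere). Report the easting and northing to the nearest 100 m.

E 522800 m, N 1155900 m

Zone 3 central meridian λ₀ = 6×3 − 183 = -165°; Δλ = +0.2086°.
Transverse Mercator on WGS84 with k₀ = 0.9996 gives E = 522829.026 m, N = 1155915.096 m.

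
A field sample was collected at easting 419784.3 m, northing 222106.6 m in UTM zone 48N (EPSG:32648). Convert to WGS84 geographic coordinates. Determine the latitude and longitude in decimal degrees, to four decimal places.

lat 2.0093°, lon 104.2787°

Zone 48N: λ₀ = 105°, k₀ = 0.9996, false easting 500000 m.
Meridian distance M = (N − FN)/k₀ = 222195.5 m.
Inverse transverse Mercator on WGS84 gives φ = 2.00929964°, λ = 104.27870035°.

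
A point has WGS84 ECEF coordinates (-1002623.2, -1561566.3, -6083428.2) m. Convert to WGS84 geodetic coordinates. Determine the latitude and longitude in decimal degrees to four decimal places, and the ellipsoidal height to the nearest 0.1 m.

λ = atan2(Y, X) = -122.70299965°; p = √(X²+Y²) = 1855732.4 m.
Bowring's method on WGS84 (a = 6378137 m, b = 6356752.314 m) gives φ = -73.14290018°, h = 1611.732 m.

lat -73.1429°, lon -122.7030°, h 1611.7 m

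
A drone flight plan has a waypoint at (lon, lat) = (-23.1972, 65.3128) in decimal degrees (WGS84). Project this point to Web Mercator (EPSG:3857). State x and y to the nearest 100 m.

Web Mercator is spherical with R = a = 6378137 m.
x = R·λ = 6378137 × -0.404867517 = -2582300.492 m.
y = R·ln tan(π/4 + φ/2) = 6378137 × 1.519448535 = 9691250.921 m.

x -2582300 m, y 9691300 m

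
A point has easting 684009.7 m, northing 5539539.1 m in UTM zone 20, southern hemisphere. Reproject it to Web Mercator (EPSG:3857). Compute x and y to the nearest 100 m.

x -6772200 m, y -4905900 m

Unproject from UTM 20S (λ₀ = -63°) → φ = -40.27439987°, λ = -60.83569955°.
Web Mercator (R = 6378137 m): x = -6772199.096 m, y = -4905897.811 m.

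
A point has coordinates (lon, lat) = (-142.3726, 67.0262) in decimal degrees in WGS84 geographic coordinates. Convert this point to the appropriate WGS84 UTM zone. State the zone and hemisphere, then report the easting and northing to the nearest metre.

Longitude -142.3726° lies in the 6° band [-144°, -138°), giving zone 7; latitude is north of the equator, so 7N.
Zone 7 central meridian λ₀ = 6×7 − 183 = -141°; Δλ = -1.3726°.
Transverse Mercator on WGS84 with k₀ = 0.9996 gives E = 440219.691 m, N = 7434960.118 m.

Zone 7N: E 440220 m, N 7434960 m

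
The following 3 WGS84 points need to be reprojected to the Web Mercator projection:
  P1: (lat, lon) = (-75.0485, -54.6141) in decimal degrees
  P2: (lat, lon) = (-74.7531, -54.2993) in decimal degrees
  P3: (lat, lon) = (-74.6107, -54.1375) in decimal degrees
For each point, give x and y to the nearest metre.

Web Mercator: x = R·λ, y = R·ln tan(π/4+φ/2), R = 6378137 m.
P1 (-75.0485°, -54.6141°) → (-6079613.802, -12953136.250) m.
P2 (-74.7531°, -54.2993°) → (-6044570.426, -12826894.610) m.
P3 (-74.6107°, -54.1375°) → (-6026558.933, -12766889.523) m.

P1: x -6079614 m, y -12953136 m; P2: x -6044570 m, y -12826895 m; P3: x -6026559 m, y -12766890 m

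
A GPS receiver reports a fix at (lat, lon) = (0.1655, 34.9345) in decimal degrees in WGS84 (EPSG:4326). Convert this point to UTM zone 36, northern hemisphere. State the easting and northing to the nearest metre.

E 715302 m, N 18303 m

Zone 36 central meridian λ₀ = 6×36 − 183 = 33°; Δλ = +1.9345°.
Transverse Mercator on WGS84 with k₀ = 0.9996 gives E = 715301.709 m, N = 18303.225 m.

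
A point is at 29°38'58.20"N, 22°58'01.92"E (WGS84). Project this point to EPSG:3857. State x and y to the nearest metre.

Web Mercator is spherical with R = a = 6378137 m.
x = R·λ = 6378137 × 0.400853260 = 2556697.009 m.
y = R·ln tan(π/4 + φ/2) = 6378137 × 0.542254804 = 3458575.432 m.

x 2556697 m, y 3458575 m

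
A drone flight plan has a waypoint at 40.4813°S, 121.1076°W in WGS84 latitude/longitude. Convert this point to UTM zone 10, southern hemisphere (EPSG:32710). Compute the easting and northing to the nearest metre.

Zone 10 central meridian λ₀ = 6×10 − 183 = -123°; Δλ = +1.8924°.
Transverse Mercator on WGS84 with k₀ = 0.9996 gives E = 660399.508 m, N = 5517100.965 m.

E 660400 m, N 5517101 m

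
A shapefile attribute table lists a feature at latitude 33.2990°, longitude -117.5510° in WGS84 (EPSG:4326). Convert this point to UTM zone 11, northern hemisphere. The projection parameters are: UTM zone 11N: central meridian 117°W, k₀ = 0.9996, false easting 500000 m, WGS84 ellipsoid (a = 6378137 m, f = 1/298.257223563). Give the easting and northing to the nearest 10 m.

Zone 11 central meridian λ₀ = 6×11 − 183 = -117°; Δλ = -0.5510°.
Transverse Mercator on WGS84 with k₀ = 0.9996 gives E = 448701.874 m, N = 3684570.330 m.

E 448700 m, N 3684570 m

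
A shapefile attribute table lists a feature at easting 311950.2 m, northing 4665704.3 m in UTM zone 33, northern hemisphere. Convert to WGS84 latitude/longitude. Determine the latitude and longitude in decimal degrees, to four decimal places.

Zone 33N: λ₀ = 15°, k₀ = 0.9996, false easting 500000 m.
Meridian distance M = (N − FN)/k₀ = 4667571.3 m.
Inverse transverse Mercator on WGS84 gives φ = 42.12089995°, λ = 12.72510008°.

lat 42.1209°, lon 12.7251°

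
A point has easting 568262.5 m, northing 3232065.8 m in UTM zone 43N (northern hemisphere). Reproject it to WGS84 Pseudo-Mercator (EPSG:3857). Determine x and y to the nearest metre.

Unproject from UTM 43N (λ₀ = 75°) → φ = 29.21550036°, λ = 75.70229990°.
Web Mercator (R = 6378137 m): x = 8427141.477 m, y = 3403103.099 m.

x 8427141 m, y 3403103 m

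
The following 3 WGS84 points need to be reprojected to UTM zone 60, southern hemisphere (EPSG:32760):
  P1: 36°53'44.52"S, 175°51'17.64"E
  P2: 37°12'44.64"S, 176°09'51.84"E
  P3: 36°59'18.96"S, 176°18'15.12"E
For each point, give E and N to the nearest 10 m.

UTM zone 60S: λ₀ = 177°, k₀ = 0.9996.
P1 (-36.8957°, 175.8549°) → (397972.596, 5916085.723) m.
P2 (-37.2124°, 176.1644°) → (425858.200, 5881238.007) m.
P3 (-36.9886°, 176.3042°) → (438080.787, 5906166.054) m.

P1: E 397970 m, N 5916090 m; P2: E 425860 m, N 5881240 m; P3: E 438080 m, N 5906170 m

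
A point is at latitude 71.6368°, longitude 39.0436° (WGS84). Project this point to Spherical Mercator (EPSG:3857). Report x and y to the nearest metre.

x 4346314 m, y 11623605 m

Web Mercator is spherical with R = a = 6378137 m.
x = R·λ = 6378137 × 0.681439372 = 4346313.671 m.
y = R·ln tan(π/4 + φ/2) = 6378137 × 1.822413890 = 11623605.458 m.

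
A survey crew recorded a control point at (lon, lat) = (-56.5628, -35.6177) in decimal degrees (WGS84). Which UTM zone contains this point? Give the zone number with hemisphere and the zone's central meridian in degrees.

UTM zone = ⌊(λ + 180)/6⌋ + 1; -56.5628° ∈ [-60°, -54°) → zone 21.
Hemisphere: S (φ < 0).
Central meridian λ₀ = 6×21 − 183 = -57°.

Zone 21S, central meridian -57°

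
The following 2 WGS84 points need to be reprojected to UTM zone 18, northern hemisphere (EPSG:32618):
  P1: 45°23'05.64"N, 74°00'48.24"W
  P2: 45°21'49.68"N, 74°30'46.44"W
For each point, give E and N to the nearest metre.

P1: E 577237 m, N 5026183 m; P2: E 538147 m, N 5023481 m

UTM zone 18N: λ₀ = -75°, k₀ = 0.9996.
P1 (45.3849°, -74.0134°) → (577236.750, 5026182.746) m.
P2 (45.3638°, -74.5129°) → (538147.203, 5023480.649) m.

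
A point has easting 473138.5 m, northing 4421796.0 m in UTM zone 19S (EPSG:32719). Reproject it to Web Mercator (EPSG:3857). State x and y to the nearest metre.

x -7723079 m, y -6508037 m

Unproject from UTM 19S (λ₀ = -69°) → φ = -50.35530041°, λ = -69.37760011°.
Web Mercator (R = 6378137 m): x = -7723079.117 m, y = -6508036.506 m.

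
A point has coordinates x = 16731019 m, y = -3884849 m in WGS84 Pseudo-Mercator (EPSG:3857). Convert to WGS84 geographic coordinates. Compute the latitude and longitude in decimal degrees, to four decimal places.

R = 6378137 m. λ = x/R = 150.29730087°.
φ = 2·arctan(exp(y/R)) − 90° = 2·arctan(0.54385) − 90° = -32.92119814°.

lat -32.9212°, lon 150.2973°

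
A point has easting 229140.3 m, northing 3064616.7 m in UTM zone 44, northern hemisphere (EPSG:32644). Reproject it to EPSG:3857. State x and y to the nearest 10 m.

x 8711180 m, y 3208510 m

Unproject from UTM 44N (λ₀ = 81°) → φ = 27.67860004°, λ = 78.25390008°.
Web Mercator (R = 6378137 m): x = 8711184.309 m, y = 3208512.706 m.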